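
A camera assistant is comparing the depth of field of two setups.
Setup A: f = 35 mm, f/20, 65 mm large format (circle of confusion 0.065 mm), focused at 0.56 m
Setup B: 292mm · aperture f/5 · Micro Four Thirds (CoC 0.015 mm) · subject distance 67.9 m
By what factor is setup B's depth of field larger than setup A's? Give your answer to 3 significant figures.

8.96

Setup A: H = 35²/(20×0.065) + 35 ≈ 977.3 mm; DoF = Df − Dn = 1264.52 − 359.63 ≈ 904.89 mm.
Setup B: H = 292²/(5×0.015) + 292 ≈ 1137145.3 mm; DoF = Df − Dn = 72193.3 − 64088.7 ≈ 8104.6 mm.
Ratio = 8104.6 / 904.89 ≈ 8.96.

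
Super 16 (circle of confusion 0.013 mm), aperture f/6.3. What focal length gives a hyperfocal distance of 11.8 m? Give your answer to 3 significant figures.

31.0 mm

From H = f²/(N·c) + f, with f ≪ H: f ≈ √(H·N·c) = √(11800 × 6.3 × 0.013) = √966.42 ≈ 31.09 mm.
Exact: f² + N·c·f − N·c·H = 0 ⇒ f = (−N·c + √((N·c)² + 4·N·c·H))/2 = (−0.0819 + √3865.7)/2 ≈ 31.046 mm ≈ 31.0 mm.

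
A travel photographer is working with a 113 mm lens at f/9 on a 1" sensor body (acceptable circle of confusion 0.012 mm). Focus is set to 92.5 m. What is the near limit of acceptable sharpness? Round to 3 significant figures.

Hyperfocal distance H = f²/(N·c) + f = 113²/(9 × 0.012) + 113 = 12769/0.108 + 113 ≈ 118344.5 mm ≈ 118.3 m.
Near limit Dn = s·(H − f)/(H + s − 2f) = 92500 × (118344.5 − 113) / (118344.5 + 92500 − 2 × 113) = 92500 × 118231.5 / 210618.5 ≈ 51925 mm ≈ 51.9 m.

51.9 m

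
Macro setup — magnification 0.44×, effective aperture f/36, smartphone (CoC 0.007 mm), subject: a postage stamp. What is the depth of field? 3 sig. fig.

At magnification m, DoF ≈ 2·N_eff·c/m² = 2 × 36 × 0.007 / 0.44² = 0.504 / 0.1936 ≈ 2.6 mm.

2.60 mm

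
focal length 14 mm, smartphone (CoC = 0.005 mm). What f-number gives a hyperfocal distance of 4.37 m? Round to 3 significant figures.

Rearrange H = f²/(N·c) + f for N: N = f² / ((H − f)·c).
N = 14² / ((4370 − 14) × 0.005) = 196 / 21.78 ≈ 9.

f/9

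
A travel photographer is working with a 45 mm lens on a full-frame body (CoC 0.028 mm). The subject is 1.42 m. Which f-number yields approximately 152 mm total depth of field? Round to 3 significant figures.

Write h = H − f = f²/(N·c). The thin-lens limits are Dn = s·h/(h + (s−f)) and Df = s·h/(h − (s−f)), so DoF = Df − Dn = 2·s·(s−f)·h / (h² − (s−f)²).
That is a quadratic in h: DoF·h² − 2·s·(s−f)·h − DoF·(s−f)² = 0 ⇒ h = (s−f)·(s + √(s² + DoF²)) / DoF = 1375 × (1420 + √(1420² + 152²)) / 152 = 1375 × (1420 + 1428.11) / 152 ≈ 25764 mm.
Then N = f²/(c·h) = 45² / (0.028 × 25764) = 2025 / 721.40 ≈ 2.81.

f/2.81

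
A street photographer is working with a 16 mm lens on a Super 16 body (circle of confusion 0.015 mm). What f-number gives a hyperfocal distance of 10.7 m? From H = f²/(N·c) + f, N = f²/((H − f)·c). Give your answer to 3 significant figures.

Rearrange H = f²/(N·c) + f for N: N = f² / ((H − f)·c).
N = 16² / ((10700 − 16) × 0.015) = 256 / 160.3 ≈ 1.60.

f/1.60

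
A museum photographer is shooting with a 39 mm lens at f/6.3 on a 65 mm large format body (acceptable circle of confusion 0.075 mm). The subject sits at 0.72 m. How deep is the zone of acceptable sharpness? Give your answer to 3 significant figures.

Hyperfocal distance H = f²/(N·c) + f = 39²/(6.3 × 0.075) + 39 = 1521/0.4725 + 39 ≈ 3258.0 mm ≈ 3.258 m.
Near limit Dn = s·(H − f)/(H + s − 2f) = 720 × (3258.0 − 39) / (3258.0 + 720 − 2 × 39) = 720 × 3219.0 / 3900.0 ≈ 594.28 mm.
Far limit Df = s·(H − f)/(H − s) = 720 × (3258.0 − 39) / (3258.0 − 720) = 720 × 3219.0 / 2538.0 ≈ 913.19 mm.
Depth of field = Df − Dn = 913.19 − 594.28 ≈ 318.91 mm.

319 mm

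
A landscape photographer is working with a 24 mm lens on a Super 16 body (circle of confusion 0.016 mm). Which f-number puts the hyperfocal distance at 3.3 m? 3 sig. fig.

f/11

Rearrange H = f²/(N·c) + f for N: N = f² / ((H − f)·c).
N = 24² / ((3300 − 24) × 0.016) = 576 / 52.42 ≈ 11.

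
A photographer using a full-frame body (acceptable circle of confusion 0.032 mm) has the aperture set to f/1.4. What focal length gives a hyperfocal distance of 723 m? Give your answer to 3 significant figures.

180 mm

From H = f²/(N·c) + f, with f ≪ H: f ≈ √(H·N·c) = √(723000 × 1.4 × 0.032) = √32390 ≈ 180.0 mm.
The +f correction barely moves this — solving exactly, f² + N·c·f − N·c·H = 0 ⇒ f = (−N·c + √((N·c)² + 4·N·c·H))/2 = (−0.0448 + √129562)/2 ≈ 179.95 mm, so f ≈ 180 mm.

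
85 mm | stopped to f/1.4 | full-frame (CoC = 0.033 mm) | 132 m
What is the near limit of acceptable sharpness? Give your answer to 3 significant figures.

Hyperfocal distance H = f²/(N·c) + f = 85²/(1.4 × 0.033) + 85 = 7225/0.0462 + 85 ≈ 156470.3 mm ≈ 156.5 m.
Near limit Dn = s·(H − f)/(H + s − 2f) = 132000 × (156470.3 − 85) / (156470.3 + 132000 − 2 × 85) = 132000 × 156385.3 / 288300.3 ≈ 71602 mm ≈ 71.6 m.

71.6 m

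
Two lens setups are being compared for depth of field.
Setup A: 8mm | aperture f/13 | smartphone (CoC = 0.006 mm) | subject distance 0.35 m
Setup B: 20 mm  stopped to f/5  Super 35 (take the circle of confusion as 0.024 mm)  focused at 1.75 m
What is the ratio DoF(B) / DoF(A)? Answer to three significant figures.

7.04

Setup A: H = 8²/(13×0.006) + 8 ≈ 828.5 mm; DoF = Df − Dn = 600.15 − 247.03 ≈ 353.12 mm.
Setup B: H = 20²/(5×0.024) + 20 ≈ 3353.3 mm; DoF = Df − Dn = 3638.3 − 1152.1 ≈ 2486.2 mm.
Ratio = 2486.2 / 353.12 ≈ 7.04.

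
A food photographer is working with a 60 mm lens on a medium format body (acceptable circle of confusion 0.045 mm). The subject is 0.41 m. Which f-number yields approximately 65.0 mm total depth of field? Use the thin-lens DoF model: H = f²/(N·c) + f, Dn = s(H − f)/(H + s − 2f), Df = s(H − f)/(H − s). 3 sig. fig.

f/18

Write h = H − f = f²/(N·c). The thin-lens limits are Dn = s·h/(h + (s−f)) and Df = s·h/(h − (s−f)), so DoF = Df − Dn = 2·s·(s−f)·h / (h² − (s−f)²).
That is a quadratic in h: DoF·h² − 2·s·(s−f)·h − DoF·(s−f)² = 0 ⇒ h = (s−f)·(s + √(s² + DoF²)) / DoF = 350 × (410 + √(410² + 65²)) / 65 = 350 × (410 + 415.120) / 65 ≈ 4443.0 mm.
Then N = f²/(c·h) = 60² / (0.045 × 4443.0) = 3600 / 199.93 ≈ 18.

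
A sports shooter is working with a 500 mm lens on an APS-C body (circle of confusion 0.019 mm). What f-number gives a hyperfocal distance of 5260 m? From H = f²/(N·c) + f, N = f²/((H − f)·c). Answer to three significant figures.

Rearrange H = f²/(N·c) + f for N: N = f² / ((H − f)·c).
N = 500² / ((5260000 − 500) × 0.019) = 250000 / 99930 ≈ 2.50.

f/2.50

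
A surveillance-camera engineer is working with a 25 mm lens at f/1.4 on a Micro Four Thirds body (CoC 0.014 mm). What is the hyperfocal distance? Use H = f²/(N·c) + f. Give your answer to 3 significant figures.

Hyperfocal distance H = f²/(N·c) + f = 25²/(1.4 × 0.014) + 25 = 625/0.0196 + 25 ≈ 31912.8 mm ≈ 31.9 m.

31.9 m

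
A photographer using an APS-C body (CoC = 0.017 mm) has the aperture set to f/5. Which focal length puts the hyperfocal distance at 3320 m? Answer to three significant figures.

From H = f²/(N·c) + f, with f ≪ H: f ≈ √(H·N·c) = √(3320000 × 5 × 0.017) = √282200 ≈ 531.2 mm.
The +f correction barely moves this — solving exactly, f² + N·c·f − N·c·H = 0 ⇒ f = (−N·c + √((N·c)² + 4·N·c·H))/2 = (−0.085 + √1128800)/2 ≈ 531.18 mm, so f ≈ 531 mm.

531 mm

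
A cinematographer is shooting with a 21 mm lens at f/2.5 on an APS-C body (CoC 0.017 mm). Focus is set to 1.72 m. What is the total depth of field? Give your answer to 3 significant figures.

Hyperfocal distance H = f²/(N·c) + f = 21²/(2.5 × 0.017) + 21 = 441/0.0425 + 21 ≈ 10397.5 mm ≈ 10.40 m.
Near limit Dn = s·(H − f)/(H + s − 2f) = 1720 × (10397.5 − 21) / (10397.5 + 1720 − 2 × 21) = 1720 × 10376.5 / 12075.5 ≈ 1478.00 mm.
Far limit Df = s·(H − f)/(H − s) = 1720 × (10397.5 − 21) / (10397.5 − 1720) = 1720 × 10376.5 / 8677.5 ≈ 2056.77 mm.
Depth of field = Df − Dn = 2056.77 − 1478.00 ≈ 578.77 mm ≈ 0.579 m.

0.579 m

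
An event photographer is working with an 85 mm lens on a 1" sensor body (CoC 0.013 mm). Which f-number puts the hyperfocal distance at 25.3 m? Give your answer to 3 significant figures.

Rearrange H = f²/(N·c) + f for N: N = f² / ((H − f)·c).
N = 85² / ((25300 − 85) × 0.013) = 7225 / 327.8 ≈ 22.

f/22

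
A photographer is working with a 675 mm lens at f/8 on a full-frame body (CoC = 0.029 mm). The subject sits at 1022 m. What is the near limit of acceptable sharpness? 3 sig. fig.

Hyperfocal distance H = f²/(N·c) + f = 675²/(8 × 0.029) + 675 = 455625/0.232 + 675 ≈ 1964575.9 mm ≈ 1965 m.
Near limit Dn = s·(H − f)/(H + s − 2f) = 1022000 × (1964575.9 − 675) / (1964575.9 + 1022000 − 2 × 675) = 1022000 × 1963900.9 / 2985225.9 ≈ 672347 mm ≈ 672 m.

672 m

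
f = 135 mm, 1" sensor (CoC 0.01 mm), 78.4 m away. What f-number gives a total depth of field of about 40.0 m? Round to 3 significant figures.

Write h = H − f = f²/(N·c). The thin-lens limits are Dn = s·h/(h + (s−f)) and Df = s·h/(h − (s−f)), so DoF = Df − Dn = 2·s·(s−f)·h / (h² − (s−f)²).
That is a quadratic in h: DoF·h² − 2·s·(s−f)·h − DoF·(s−f)² = 0 ⇒ h = (s−f)·(s + √(s² + DoF²)) / DoF = 78265 × (78400 + √(78400² + 40000²)) / 40000 = 78265 × (78400 + 88014.5) / 40000 ≈ 325611 mm.
Then N = f²/(c·h) = 135² / (0.01 × 325611) = 18225 / 3256.1 ≈ 5.60.

f/5.60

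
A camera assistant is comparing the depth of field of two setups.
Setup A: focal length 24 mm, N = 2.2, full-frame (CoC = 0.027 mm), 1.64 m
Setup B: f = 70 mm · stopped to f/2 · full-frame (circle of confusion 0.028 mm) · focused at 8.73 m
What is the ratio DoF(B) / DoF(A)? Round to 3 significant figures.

Setup A: H = 24²/(2.2×0.027) + 24 ≈ 9721.0 mm; DoF = Df − Dn = 1967.96 − 1405.73 ≈ 562.23 mm.
Setup B: H = 70²/(2×0.028) + 70 ≈ 87570.0 mm; DoF = Df − Dn = 9688.9 − 7943.8 ≈ 1745.1 mm.
Ratio = 1745.1 / 562.23 ≈ 3.10.

3.10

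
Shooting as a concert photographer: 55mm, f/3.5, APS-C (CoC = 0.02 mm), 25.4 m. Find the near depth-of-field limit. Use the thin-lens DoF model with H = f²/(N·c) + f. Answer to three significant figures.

Hyperfocal distance H = f²/(N·c) + f = 55²/(3.5 × 0.02) + 55 = 3025/0.07 + 55 ≈ 43269.3 mm ≈ 43.27 m.
Near limit Dn = s·(H − f)/(H + s − 2f) = 25400 × (43269.3 − 55) / (43269.3 + 25400 − 2 × 55) = 25400 × 43214.3 / 68559.3 ≈ 16010 mm ≈ 16.0 m.

16.0 m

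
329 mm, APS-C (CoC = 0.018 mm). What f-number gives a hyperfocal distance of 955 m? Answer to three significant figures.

f/6.30

Rearrange H = f²/(N·c) + f for N: N = f² / ((H − f)·c).
N = 329² / ((955000 − 329) × 0.018) = 108241 / 17184 ≈ 6.30.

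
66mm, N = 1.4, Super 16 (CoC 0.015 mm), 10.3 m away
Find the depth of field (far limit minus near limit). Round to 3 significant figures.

Hyperfocal distance H = f²/(N·c) + f = 66²/(1.4 × 0.015) + 66 = 4356/0.021 + 66 ≈ 207494.6 mm ≈ 207.5 m.
Near limit Dn = s·(H − f)/(H + s − 2f) = 10300 × (207494.6 − 66) / (207494.6 + 10300 − 2 × 66) = 10300 × 207428.6 / 217662.6 ≈ 9815.7 mm.
Far limit Df = s·(H − f)/(H − s) = 10300 × (207494.6 − 66) / (207494.6 − 10300) = 10300 × 207428.6 / 197194.6 ≈ 10834.5 mm.
Depth of field = Df − Dn = 10834.5 − 9815.7 ≈ 1018.8 mm ≈ 1.02 m.

1.02 m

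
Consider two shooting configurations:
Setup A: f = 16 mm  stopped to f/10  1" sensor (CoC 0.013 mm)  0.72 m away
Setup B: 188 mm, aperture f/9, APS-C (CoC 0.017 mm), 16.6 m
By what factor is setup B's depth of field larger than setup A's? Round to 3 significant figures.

Setup A: H = 16²/(10×0.013) + 16 ≈ 1985.2 mm; DoF = Df − Dn = 1120.62 − 530.39 ≈ 590.23 mm.
Setup B: H = 188²/(9×0.017) + 188 ≈ 231194.5 mm; DoF = Df − Dn = 17869.6 − 15498.9 ≈ 2370.7 mm.
Ratio = 2370.7 / 590.23 ≈ 4.02.

4.02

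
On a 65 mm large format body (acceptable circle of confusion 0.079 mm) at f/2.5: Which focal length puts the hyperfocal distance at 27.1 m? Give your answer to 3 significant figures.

73.1 mm

From H = f²/(N·c) + f, with f ≪ H: f ≈ √(H·N·c) = √(27100 × 2.5 × 0.079) = √5352.2 ≈ 73.16 mm.
Exact: f² + N·c·f − N·c·H = 0 ⇒ f = (−N·c + √((N·c)² + 4·N·c·H))/2 = (−0.1975 + √21409)/2 ≈ 73.060 mm ≈ 73.1 mm.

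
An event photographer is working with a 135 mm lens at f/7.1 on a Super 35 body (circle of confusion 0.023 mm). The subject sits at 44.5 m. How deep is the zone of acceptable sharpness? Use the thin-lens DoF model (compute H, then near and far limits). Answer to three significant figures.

42.0 m

Hyperfocal distance H = f²/(N·c) + f = 135²/(7.1 × 0.023) + 135 = 18225/0.1633 + 135 ≈ 111739.4 mm ≈ 111.7 m.
Near limit Dn = s·(H − f)/(H + s − 2f) = 44500 × (111739.4 − 135) / (111739.4 + 44500 − 2 × 135) = 44500 × 111604.4 / 155969.4 ≈ 31842 mm.
Far limit Df = s·(H − f)/(H − s) = 44500 × (111739.4 − 135) / (111739.4 − 44500) = 44500 × 111604.4 / 67239.4 ≈ 73861 mm.
Depth of field = Df − Dn = 73861 − 31842 ≈ 42019 mm ≈ 42.0 m.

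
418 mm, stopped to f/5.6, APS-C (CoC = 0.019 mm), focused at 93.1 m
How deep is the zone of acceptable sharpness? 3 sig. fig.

Hyperfocal distance H = f²/(N·c) + f = 418²/(5.6 × 0.019) + 418 = 174724/0.1064 + 418 ≈ 1642560.9 mm ≈ 1643 m.
Near limit Dn = s·(H − f)/(H + s − 2f) = 93100 × (1642560.9 − 418) / (1642560.9 + 93100 − 2 × 418) = 93100 × 1642142.9 / 1734824.9 ≈ 88126 mm.
Far limit Df = s·(H − f)/(H − s) = 93100 × (1642560.9 − 418) / (1642560.9 − 93100) = 93100 × 1642142.9 / 1549460.9 ≈ 98669 mm.
Depth of field = Df − Dn = 98669 − 88126 ≈ 10543 mm ≈ 10.5 m.

10.5 m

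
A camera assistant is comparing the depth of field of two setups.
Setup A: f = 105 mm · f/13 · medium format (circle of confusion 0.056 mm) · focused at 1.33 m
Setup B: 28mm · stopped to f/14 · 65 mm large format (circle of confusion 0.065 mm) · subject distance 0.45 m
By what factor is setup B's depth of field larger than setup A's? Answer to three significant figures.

Setup A: H = 105²/(13×0.056) + 105 ≈ 15249.2 mm; DoF = Df − Dn = 1447.05 − 1230.47 ≈ 216.58 mm.
Setup B: H = 28²/(14×0.065) + 28 ≈ 889.5 mm; DoF = Df − Dn = 882.04 − 302.05 ≈ 579.99 mm.
Ratio = 579.99 / 216.58 ≈ 2.68.

2.68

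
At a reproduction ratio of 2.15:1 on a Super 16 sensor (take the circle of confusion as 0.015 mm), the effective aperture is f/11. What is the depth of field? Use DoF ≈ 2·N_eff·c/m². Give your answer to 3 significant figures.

At magnification m, DoF ≈ 2·N_eff·c/m² = 2 × 11 × 0.015 / 2.15² = 0.33 / 4.622 ≈ 0.0714 mm.

0.0714 mm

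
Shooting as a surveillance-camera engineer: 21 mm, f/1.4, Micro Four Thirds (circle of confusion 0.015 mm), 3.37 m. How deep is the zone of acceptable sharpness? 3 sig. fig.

Hyperfocal distance H = f²/(N·c) + f = 21²/(1.4 × 0.015) + 21 = 441/0.021 + 21 ≈ 21021.0 mm ≈ 21.02 m.
Near limit Dn = s·(H − f)/(H + s − 2f) = 3370 × (21021.0 − 21) / (21021.0 + 3370 − 2 × 21) = 3370 × 21000.0 / 24349.0 ≈ 2906.5 mm.
Far limit Df = s·(H − f)/(H − s) = 3370 × (21021.0 − 21) / (21021.0 − 3370) = 3370 × 21000.0 / 17651.0 ≈ 4009.4 mm.
Depth of field = Df − Dn = 4009.4 − 2906.5 ≈ 1102.9 mm ≈ 1.10 m.

1.10 m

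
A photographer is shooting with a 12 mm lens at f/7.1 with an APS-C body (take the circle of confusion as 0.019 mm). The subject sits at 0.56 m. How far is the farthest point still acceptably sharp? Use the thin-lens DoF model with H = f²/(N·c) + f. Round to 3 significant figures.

1.15 m

Hyperfocal distance H = f²/(N·c) + f = 12²/(7.1 × 0.019) + 12 = 144/0.1349 + 12 ≈ 1079.5 mm ≈ 1.079 m.
Far limit Df = s·(H − f)/(H − s) = 560 × (1079.5 − 12) / (1079.5 − 560) = 560 × 1067.5 / 519.5 ≈ 1150.8 mm ≈ 1.15 m.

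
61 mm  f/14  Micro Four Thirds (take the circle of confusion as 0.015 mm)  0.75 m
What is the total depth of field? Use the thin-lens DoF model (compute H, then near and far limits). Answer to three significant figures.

58.4 mm

Hyperfocal distance H = f²/(N·c) + f = 61²/(14 × 0.015) + 61 = 3721/0.21 + 61 ≈ 17780.0 mm ≈ 17.78 m.
Near limit Dn = s·(H − f)/(H + s − 2f) = 750 × (17780.0 − 61) / (17780.0 + 750 − 2 × 61) = 750 × 17719.0 / 18408.0 ≈ 721.928 mm.
Far limit Df = s·(H − f)/(H − s) = 750 × (17780.0 − 61) / (17780.0 − 750) = 750 × 17719.0 / 17030.0 ≈ 780.343 mm.
Depth of field = Df − Dn = 780.343 − 721.928 ≈ 58.415 mm.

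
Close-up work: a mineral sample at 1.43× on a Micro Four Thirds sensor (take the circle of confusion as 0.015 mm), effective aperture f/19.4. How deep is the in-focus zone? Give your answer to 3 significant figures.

0.285 mm

At magnification m, DoF ≈ 2·N_eff·c/m² = 2 × 19.4 × 0.015 / 1.43² = 0.582 / 2.045 ≈ 0.285 mm.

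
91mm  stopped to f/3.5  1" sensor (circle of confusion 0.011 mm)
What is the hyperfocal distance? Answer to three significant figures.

Hyperfocal distance H = f²/(N·c) + f = 91²/(3.5 × 0.011) + 91 = 8281/0.0385 + 91 ≈ 215181.9 mm ≈ 215 m.

215 m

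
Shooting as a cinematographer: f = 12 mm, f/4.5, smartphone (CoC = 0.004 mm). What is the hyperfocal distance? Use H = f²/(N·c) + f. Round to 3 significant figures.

8.01 m

Hyperfocal distance H = f²/(N·c) + f = 12²/(4.5 × 0.004) + 12 = 144/0.018 + 12 ≈ 8012.0 mm ≈ 8.01 m.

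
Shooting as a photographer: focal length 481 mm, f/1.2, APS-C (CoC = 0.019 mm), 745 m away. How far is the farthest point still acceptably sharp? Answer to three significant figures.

804 m

Hyperfocal distance H = f²/(N·c) + f = 481²/(1.2 × 0.019) + 481 = 231361/0.0228 + 481 ≈ 10147893.3 mm ≈ 10148 m.
Far limit Df = s·(H − f)/(H − s) = 745000 × (10147893.3 − 481) / (10147893.3 − 745000) = 745000 × 10147412.3 / 9402893.3 ≈ 803989 mm ≈ 804 m.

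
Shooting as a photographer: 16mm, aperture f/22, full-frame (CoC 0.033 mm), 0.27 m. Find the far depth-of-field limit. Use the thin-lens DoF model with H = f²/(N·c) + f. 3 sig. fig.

0.965 m

Hyperfocal distance H = f²/(N·c) + f = 16²/(22 × 0.033) + 16 = 256/0.726 + 16 ≈ 368.6 mm ≈ 0.369 m.
Far limit Df = s·(H − f)/(H − s) = 270 × (368.6 − 16) / (368.6 − 270) = 270 × 352.6 / 98.6 ≈ 965.42 mm ≈ 0.965 m.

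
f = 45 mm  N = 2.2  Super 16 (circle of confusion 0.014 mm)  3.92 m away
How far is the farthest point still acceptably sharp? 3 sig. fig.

Hyperfocal distance H = f²/(N·c) + f = 45²/(2.2 × 0.014) + 45 = 2025/0.0308 + 45 ≈ 65791.8 mm ≈ 65.79 m.
Far limit Df = s·(H − f)/(H − s) = 3920 × (65791.8 − 45) / (65791.8 − 3920) = 3920 × 65746.8 / 61871.8 ≈ 4165.5 mm ≈ 4.17 m.

4.17 m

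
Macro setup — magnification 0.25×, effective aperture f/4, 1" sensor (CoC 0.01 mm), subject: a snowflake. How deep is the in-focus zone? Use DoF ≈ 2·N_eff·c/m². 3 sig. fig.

At magnification m, DoF ≈ 2·N_eff·c/m² = 2 × 4 × 0.01 / 0.25² = 0.08 / 0.0625 ≈ 1.28 mm.

1.28 mm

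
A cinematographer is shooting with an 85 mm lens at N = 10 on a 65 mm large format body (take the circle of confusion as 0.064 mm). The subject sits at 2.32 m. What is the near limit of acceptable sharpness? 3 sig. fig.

Hyperfocal distance H = f²/(N·c) + f = 85²/(10 × 0.064) + 85 = 7225/0.64 + 85 ≈ 11374.1 mm ≈ 11.37 m.
Near limit Dn = s·(H − f)/(H + s − 2f) = 2320 × (11374.1 − 85) / (11374.1 + 2320 − 2 × 85) = 2320 × 11289.1 / 13524.1 ≈ 1936.6 mm ≈ 1.94 m.

1.94 m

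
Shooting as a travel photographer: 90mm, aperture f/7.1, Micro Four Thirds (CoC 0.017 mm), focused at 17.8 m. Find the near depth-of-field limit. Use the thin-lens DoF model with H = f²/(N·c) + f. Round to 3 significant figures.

14.1 m

Hyperfocal distance H = f²/(N·c) + f = 90²/(7.1 × 0.017) + 90 = 8100/0.1207 + 90 ≈ 67198.5 mm ≈ 67.20 m.
Near limit Dn = s·(H − f)/(H + s − 2f) = 17800 × (67198.5 − 90) / (67198.5 + 17800 − 2 × 90) = 17800 × 67108.5 / 84818.5 ≈ 14083 mm ≈ 14.1 m.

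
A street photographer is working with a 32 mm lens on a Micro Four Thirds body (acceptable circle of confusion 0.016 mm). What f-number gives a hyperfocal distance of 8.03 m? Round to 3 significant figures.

Rearrange H = f²/(N·c) + f for N: N = f² / ((H − f)·c).
N = 32² / ((8030 − 32) × 0.016) = 1024 / 128.0 ≈ 8.

f/8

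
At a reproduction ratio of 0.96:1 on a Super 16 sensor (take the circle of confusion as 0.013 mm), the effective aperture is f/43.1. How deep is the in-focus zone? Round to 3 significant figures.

1.22 mm

At magnification m, DoF ≈ 2·N_eff·c/m² = 2 × 43.1 × 0.013 / 0.96² = 1.121 / 0.9216 ≈ 1.22 mm.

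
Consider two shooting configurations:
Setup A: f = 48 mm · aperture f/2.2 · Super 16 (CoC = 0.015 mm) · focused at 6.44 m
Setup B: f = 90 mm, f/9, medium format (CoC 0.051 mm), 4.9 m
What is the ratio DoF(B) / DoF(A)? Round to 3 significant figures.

Setup A: H = 48²/(2.2×0.015) + 48 ≈ 69866.2 mm; DoF = Df − Dn = 7089.0 − 5899.9 ≈ 1189.1 mm.
Setup B: H = 90²/(9×0.051) + 90 ≈ 17737.1 mm; DoF = Df − Dn = 6736.0 − 3850.5 ≈ 2885.5 mm.
Ratio = 2885.5 / 1189.1 ≈ 2.43.

2.43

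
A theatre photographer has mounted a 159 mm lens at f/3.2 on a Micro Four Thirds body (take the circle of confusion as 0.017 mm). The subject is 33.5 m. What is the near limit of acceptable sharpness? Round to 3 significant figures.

Hyperfocal distance H = f²/(N·c) + f = 159²/(3.2 × 0.017) + 159 = 25281/0.0544 + 159 ≈ 464883.3 mm ≈ 464.9 m.
Near limit Dn = s·(H − f)/(H + s − 2f) = 33500 × (464883.3 − 159) / (464883.3 + 33500 − 2 × 159) = 33500 × 464724.3 / 498065.3 ≈ 31257 mm ≈ 31.3 m.

31.3 m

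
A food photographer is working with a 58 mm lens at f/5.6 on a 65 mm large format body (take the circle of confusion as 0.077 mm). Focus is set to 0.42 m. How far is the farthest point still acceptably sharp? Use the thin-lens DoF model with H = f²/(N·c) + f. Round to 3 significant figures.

440 mm

Hyperfocal distance H = f²/(N·c) + f = 58²/(5.6 × 0.077) + 58 = 3364/0.4312 + 58 ≈ 7859.5 mm ≈ 7.859 m.
Far limit Df = s·(H − f)/(H − s) = 420 × (7859.5 − 58) / (7859.5 − 420) = 420 × 7801.5 / 7439.5 ≈ 440.44 mm.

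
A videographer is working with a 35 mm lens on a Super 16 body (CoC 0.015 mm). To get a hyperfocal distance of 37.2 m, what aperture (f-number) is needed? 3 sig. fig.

Rearrange H = f²/(N·c) + f for N: N = f² / ((H − f)·c).
N = 35² / ((37200 − 35) × 0.015) = 1225 / 557.5 ≈ 2.20.

f/2.20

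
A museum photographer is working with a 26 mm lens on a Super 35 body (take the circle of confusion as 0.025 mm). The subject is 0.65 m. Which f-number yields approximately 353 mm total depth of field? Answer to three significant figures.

f/11

Write h = H − f = f²/(N·c). The thin-lens limits are Dn = s·h/(h + (s−f)) and Df = s·h/(h − (s−f)), so DoF = Df − Dn = 2·s·(s−f)·h / (h² − (s−f)²).
That is a quadratic in h: DoF·h² − 2·s·(s−f)·h − DoF·(s−f)² = 0 ⇒ h = (s−f)·(s + √(s² + DoF²)) / DoF = 624 × (650 + √(650² + 353²)) / 353 = 624 × (650 + 739.668) / 353 ≈ 2456.5 mm.
Then N = f²/(c·h) = 26² / (0.025 × 2456.5) = 676 / 61.413 ≈ 11.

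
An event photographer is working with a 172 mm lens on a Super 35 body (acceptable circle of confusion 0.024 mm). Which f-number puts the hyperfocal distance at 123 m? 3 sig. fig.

f/10

Rearrange H = f²/(N·c) + f for N: N = f² / ((H − f)·c).
N = 172² / ((123000 − 172) × 0.024) = 29584 / 2948 ≈ 10.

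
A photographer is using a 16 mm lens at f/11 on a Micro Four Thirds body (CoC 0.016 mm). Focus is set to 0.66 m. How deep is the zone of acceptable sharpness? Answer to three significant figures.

0.727 m

Hyperfocal distance H = f²/(N·c) + f = 16²/(11 × 0.016) + 16 = 256/0.176 + 16 ≈ 1470.5 mm ≈ 1.471 m.
Near limit Dn = s·(H − f)/(H + s − 2f) = 660 × (1470.5 − 16) / (1470.5 + 660 − 2 × 16) = 660 × 1454.5 / 2098.5 ≈ 457.46 mm.
Far limit Df = s·(H − f)/(H − s) = 660 × (1470.5 − 16) / (1470.5 − 660) = 660 × 1454.5 / 810.5 ≈ 1184.39 mm.
Depth of field = Df − Dn = 1184.39 − 457.46 ≈ 726.93 mm ≈ 0.727 m.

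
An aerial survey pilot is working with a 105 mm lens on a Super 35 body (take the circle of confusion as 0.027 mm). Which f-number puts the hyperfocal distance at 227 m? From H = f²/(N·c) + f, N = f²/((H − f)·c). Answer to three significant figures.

Rearrange H = f²/(N·c) + f for N: N = f² / ((H − f)·c).
N = 105² / ((227000 − 105) × 0.027) = 11025 / 6126 ≈ 1.80.

f/1.80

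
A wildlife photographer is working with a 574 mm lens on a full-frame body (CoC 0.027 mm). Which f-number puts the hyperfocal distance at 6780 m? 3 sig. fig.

Rearrange H = f²/(N·c) + f for N: N = f² / ((H − f)·c).
N = 574² / ((6780000 − 574) × 0.027) = 329476 / 183045 ≈ 1.80.

f/1.80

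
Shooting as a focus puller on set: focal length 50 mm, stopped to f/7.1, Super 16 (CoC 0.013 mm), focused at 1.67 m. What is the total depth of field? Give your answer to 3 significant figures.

Hyperfocal distance H = f²/(N·c) + f = 50²/(7.1 × 0.013) + 50 = 2500/0.0923 + 50 ≈ 27135.6 mm ≈ 27.14 m.
Near limit Dn = s·(H − f)/(H + s − 2f) = 1670 × (27135.6 − 50) / (27135.6 + 1670 − 2 × 50) = 1670 × 27085.6 / 28705.6 ≈ 1575.75 mm.
Far limit Df = s·(H − f)/(H − s) = 1670 × (27135.6 − 50) / (27135.6 − 1670) = 1670 × 27085.6 / 25465.6 ≈ 1776.24 mm.
Depth of field = Df − Dn = 1776.24 − 1575.75 ≈ 200.49 mm.

200 mm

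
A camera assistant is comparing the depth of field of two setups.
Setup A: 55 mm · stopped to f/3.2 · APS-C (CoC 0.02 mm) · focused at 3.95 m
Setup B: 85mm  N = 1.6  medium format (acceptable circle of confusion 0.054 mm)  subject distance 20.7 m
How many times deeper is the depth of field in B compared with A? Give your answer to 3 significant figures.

Setup A: H = 55²/(3.2×0.02) + 55 ≈ 47320.6 mm; DoF = Df − Dn = 4304.74 − 3649.28 ≈ 655.46 mm.
Setup B: H = 85²/(1.6×0.054) + 85 ≈ 83707.7 mm; DoF = Df − Dn = 27473 − 16606 ≈ 10867 mm.
Ratio = 10867 / 655.46 ≈ 16.6.

16.6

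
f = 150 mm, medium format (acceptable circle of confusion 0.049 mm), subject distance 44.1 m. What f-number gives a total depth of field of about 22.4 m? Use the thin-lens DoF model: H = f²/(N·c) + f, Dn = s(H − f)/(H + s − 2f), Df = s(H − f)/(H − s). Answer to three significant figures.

Write h = H − f = f²/(N·c). The thin-lens limits are Dn = s·h/(h + (s−f)) and Df = s·h/(h − (s−f)), so DoF = Df − Dn = 2·s·(s−f)·h / (h² − (s−f)²).
That is a quadratic in h: DoF·h² − 2·s·(s−f)·h − DoF·(s−f)² = 0 ⇒ h = (s−f)·(s + √(s² + DoF²)) / DoF = 43950 × (44100 + √(44100² + 22400²)) / 22400 = 43950 × (44100 + 49462.8) / 22400 ≈ 183575 mm.
Then N = f²/(c·h) = 150² / (0.049 × 183575) = 22500 / 8995.2 ≈ 2.50.

f/2.50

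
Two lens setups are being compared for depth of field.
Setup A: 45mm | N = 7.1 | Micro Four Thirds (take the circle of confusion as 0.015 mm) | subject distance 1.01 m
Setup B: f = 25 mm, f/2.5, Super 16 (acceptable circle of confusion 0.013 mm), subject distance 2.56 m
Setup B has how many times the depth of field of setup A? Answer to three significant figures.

Setup A: H = 45²/(7.1×0.015) + 45 ≈ 19059.1 mm; DoF = Df − Dn = 1064.00 − 961.22 ≈ 102.78 mm.
Setup B: H = 25²/(2.5×0.013) + 25 ≈ 19255.8 mm; DoF = Df − Dn = 2948.70 − 2261.84 ≈ 686.86 mm.
Ratio = 686.86 / 102.78 ≈ 6.68.

6.68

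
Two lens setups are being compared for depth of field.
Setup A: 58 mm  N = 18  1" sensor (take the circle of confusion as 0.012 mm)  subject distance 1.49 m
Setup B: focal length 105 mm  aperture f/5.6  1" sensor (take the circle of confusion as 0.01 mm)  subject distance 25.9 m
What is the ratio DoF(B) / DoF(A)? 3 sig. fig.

Setup A: H = 58²/(18×0.012) + 58 ≈ 15632.1 mm; DoF = Df − Dn = 1640.87 − 1364.53 ≈ 276.34 mm.
Setup B: H = 105²/(5.6×0.01) + 105 ≈ 196980.0 mm; DoF = Df − Dn = 29805.1 − 22899.6 ≈ 6905.5 mm.
Ratio = 6905.5 / 276.34 ≈ 25.0.

25.0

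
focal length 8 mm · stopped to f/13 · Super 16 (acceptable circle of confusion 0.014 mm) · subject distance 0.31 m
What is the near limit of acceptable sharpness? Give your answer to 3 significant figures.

167 mm

Hyperfocal distance H = f²/(N·c) + f = 8²/(13 × 0.014) + 8 = 64/0.182 + 8 ≈ 359.6 mm ≈ 0.360 m.
Near limit Dn = s·(H − f)/(H + s − 2f) = 310 × (359.6 − 8) / (359.6 + 310 − 2 × 8) = 310 × 351.6 / 653.6 ≈ 166.77 mm.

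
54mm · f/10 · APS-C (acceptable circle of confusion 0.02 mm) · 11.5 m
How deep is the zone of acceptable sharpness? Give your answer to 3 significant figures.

47.1 m

Hyperfocal distance H = f²/(N·c) + f = 54²/(10 × 0.02) + 54 = 2916/0.2 + 54 ≈ 14634.0 mm ≈ 14.63 m.
Near limit Dn = s·(H − f)/(H + s − 2f) = 11500 × (14634.0 − 54) / (14634.0 + 11500 − 2 × 54) = 11500 × 14580.0 / 26026.0 ≈ 6442 mm.
Far limit Df = s·(H − f)/(H − s) = 11500 × (14634.0 − 54) / (14634.0 − 11500) = 11500 × 14580.0 / 3134.0 ≈ 53500 mm.
Depth of field = Df − Dn = 53500 − 6442 ≈ 47058 mm ≈ 47.1 m.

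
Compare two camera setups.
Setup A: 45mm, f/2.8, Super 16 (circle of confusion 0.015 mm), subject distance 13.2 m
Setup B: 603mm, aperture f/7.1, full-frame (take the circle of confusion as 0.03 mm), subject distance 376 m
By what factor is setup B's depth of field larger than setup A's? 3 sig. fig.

22.3

Setup A: H = 45²/(2.8×0.015) + 45 ≈ 48259.3 mm; DoF = Df − Dn = 18152.9 − 10370.5 ≈ 7782.4 mm.
Setup B: H = 603²/(7.1×0.03) + 603 ≈ 1707687.5 mm; DoF = Df − Dn = 481993 − 308221 ≈ 173772 mm.
Ratio = 173772 / 7782.4 ≈ 22.3.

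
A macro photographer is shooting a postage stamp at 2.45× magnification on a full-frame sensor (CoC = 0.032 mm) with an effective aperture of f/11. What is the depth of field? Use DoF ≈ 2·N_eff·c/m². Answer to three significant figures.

At magnification m, DoF ≈ 2·N_eff·c/m² = 2 × 11 × 0.032 / 2.45² = 0.704 / 6.003 ≈ 0.117 mm.

0.117 mm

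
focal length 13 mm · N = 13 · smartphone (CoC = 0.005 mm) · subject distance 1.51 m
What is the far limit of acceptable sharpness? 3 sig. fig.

Hyperfocal distance H = f²/(N·c) + f = 13²/(13 × 0.005) + 13 = 169/0.065 + 13 ≈ 2613.0 mm ≈ 2.613 m.
Far limit Df = s·(H − f)/(H − s) = 1510 × (2613.0 − 13) / (2613.0 − 1510) = 1510 × 2600.0 / 1103.0 ≈ 3559.4 mm ≈ 3.56 m.

3.56 m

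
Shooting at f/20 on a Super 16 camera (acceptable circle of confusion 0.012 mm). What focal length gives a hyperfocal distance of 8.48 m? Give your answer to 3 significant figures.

45.0 mm

From H = f²/(N·c) + f, with f ≪ H: f ≈ √(H·N·c) = √(8480 × 20 × 0.012) = √2035.2 ≈ 45.11 mm.
Exact: f² + N·c·f − N·c·H = 0 ⇒ f = (−N·c + √((N·c)² + 4·N·c·H))/2 = (−0.24 + √8140.9)/2 ≈ 44.993 mm ≈ 45.0 mm.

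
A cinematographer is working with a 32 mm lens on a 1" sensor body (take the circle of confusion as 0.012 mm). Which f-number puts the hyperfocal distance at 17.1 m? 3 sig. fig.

Rearrange H = f²/(N·c) + f for N: N = f² / ((H − f)·c).
N = 32² / ((17100 − 32) × 0.012) = 1024 / 204.8 ≈ 5.

f/5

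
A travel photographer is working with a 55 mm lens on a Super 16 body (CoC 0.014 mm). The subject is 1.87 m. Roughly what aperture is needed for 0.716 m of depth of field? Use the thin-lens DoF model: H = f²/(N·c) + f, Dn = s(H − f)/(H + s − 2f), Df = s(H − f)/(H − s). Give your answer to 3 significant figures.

f/22

Write h = H − f = f²/(N·c). The thin-lens limits are Dn = s·h/(h + (s−f)) and Df = s·h/(h − (s−f)), so DoF = Df − Dn = 2·s·(s−f)·h / (h² − (s−f)²).
That is a quadratic in h: DoF·h² − 2·s·(s−f)·h − DoF·(s−f)² = 0 ⇒ h = (s−f)·(s + √(s² + DoF²)) / DoF = 1815 × (1870 + √(1870² + 716²)) / 716 = 1815 × (1870 + 2002.39) / 716 ≈ 9816.2 mm.
Then N = f²/(c·h) = 55² / (0.014 × 9816.2) = 3025 / 137.43 ≈ 22.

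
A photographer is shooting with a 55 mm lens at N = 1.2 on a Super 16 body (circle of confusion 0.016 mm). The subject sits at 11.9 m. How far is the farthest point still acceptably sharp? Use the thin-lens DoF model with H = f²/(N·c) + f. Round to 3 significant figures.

12.9 m

Hyperfocal distance H = f²/(N·c) + f = 55²/(1.2 × 0.016) + 55 = 3025/0.0192 + 55 ≈ 157607.1 mm ≈ 157.6 m.
Far limit Df = s·(H − f)/(H − s) = 11900 × (157607.1 − 55) / (157607.1 − 11900) = 11900 × 157552.1 / 145707.1 ≈ 12867 mm ≈ 12.9 m.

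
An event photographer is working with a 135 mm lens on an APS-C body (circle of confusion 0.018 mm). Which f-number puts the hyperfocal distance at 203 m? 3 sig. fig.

f/4.99

Rearrange H = f²/(N·c) + f for N: N = f² / ((H − f)·c).
N = 135² / ((203000 − 135) × 0.018) = 18225 / 3652 ≈ 4.99.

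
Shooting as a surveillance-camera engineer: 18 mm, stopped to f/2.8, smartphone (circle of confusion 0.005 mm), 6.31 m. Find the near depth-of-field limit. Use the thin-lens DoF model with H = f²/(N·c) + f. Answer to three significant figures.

4.96 m

Hyperfocal distance H = f²/(N·c) + f = 18²/(2.8 × 0.005) + 18 = 324/0.014 + 18 ≈ 23160.9 mm ≈ 23.16 m.
Near limit Dn = s·(H − f)/(H + s − 2f) = 6310 × (23160.9 − 18) / (23160.9 + 6310 − 2 × 18) = 6310 × 23142.9 / 29434.9 ≈ 4961.2 mm ≈ 4.96 m.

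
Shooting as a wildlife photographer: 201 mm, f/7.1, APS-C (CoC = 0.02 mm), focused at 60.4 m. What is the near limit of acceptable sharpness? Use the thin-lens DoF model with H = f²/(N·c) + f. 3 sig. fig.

Hyperfocal distance H = f²/(N·c) + f = 201²/(7.1 × 0.02) + 201 = 40401/0.142 + 201 ≈ 284715.1 mm ≈ 284.7 m.
Near limit Dn = s·(H − f)/(H + s − 2f) = 60400 × (284715.1 − 201) / (284715.1 + 60400 − 2 × 201) = 60400 × 284514.1 / 344713.1 ≈ 49852 mm ≈ 49.9 m.

49.9 m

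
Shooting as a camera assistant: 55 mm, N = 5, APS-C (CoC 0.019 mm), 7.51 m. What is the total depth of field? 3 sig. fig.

Hyperfocal distance H = f²/(N·c) + f = 55²/(5 × 0.019) + 55 = 3025/0.095 + 55 ≈ 31897.1 mm ≈ 31.90 m.
Near limit Dn = s·(H − f)/(H + s − 2f) = 7510 × (31897.1 − 55) / (31897.1 + 7510 − 2 × 55) = 7510 × 31842.1 / 39297.1 ≈ 6085.3 mm.
Far limit Df = s·(H − f)/(H − s) = 7510 × (31897.1 − 55) / (31897.1 − 7510) = 7510 × 31842.1 / 24387.1 ≈ 9805.8 mm.
Depth of field = Df − Dn = 9805.8 − 6085.3 ≈ 3720.5 mm ≈ 3.72 m.

3.72 m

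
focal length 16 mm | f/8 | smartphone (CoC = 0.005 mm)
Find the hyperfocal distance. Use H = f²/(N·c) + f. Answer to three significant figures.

Hyperfocal distance H = f²/(N·c) + f = 16²/(8 × 0.005) + 16 = 256/0.04 + 16 ≈ 6416.0 mm ≈ 6.42 m.

6.42 m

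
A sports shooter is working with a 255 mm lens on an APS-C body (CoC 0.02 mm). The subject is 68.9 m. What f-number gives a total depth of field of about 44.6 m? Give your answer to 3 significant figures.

f/14

Write h = H − f = f²/(N·c). The thin-lens limits are Dn = s·h/(h + (s−f)) and Df = s·h/(h − (s−f)), so DoF = Df − Dn = 2·s·(s−f)·h / (h² − (s−f)²).
That is a quadratic in h: DoF·h² − 2·s·(s−f)·h − DoF·(s−f)² = 0 ⇒ h = (s−f)·(s + √(s² + DoF²)) / DoF = 68645 × (68900 + √(68900² + 44600²)) / 44600 = 68645 × (68900 + 82075.4) / 44600 ≈ 232370 mm.
Then N = f²/(c·h) = 255² / (0.02 × 232370) = 65025 / 4647.4 ≈ 14.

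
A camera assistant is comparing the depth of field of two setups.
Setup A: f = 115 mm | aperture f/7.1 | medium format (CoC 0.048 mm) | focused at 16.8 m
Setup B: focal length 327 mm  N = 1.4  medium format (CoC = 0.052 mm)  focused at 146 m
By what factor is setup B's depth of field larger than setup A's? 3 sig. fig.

Setup A: H = 115²/(7.1×0.048) + 115 ≈ 38920.8 mm; DoF = Df − Dn = 29472 − 11749 ≈ 17723 mm.
Setup B: H = 327²/(1.4×0.052) + 327 ≈ 1469131.9 mm; DoF = Df − Dn = 162074 − 132827 ≈ 29247 mm.
Ratio = 29247 / 17723 ≈ 1.65.

1.65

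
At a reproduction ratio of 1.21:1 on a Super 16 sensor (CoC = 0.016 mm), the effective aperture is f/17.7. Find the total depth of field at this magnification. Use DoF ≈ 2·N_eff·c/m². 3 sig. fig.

0.387 mm

At magnification m, DoF ≈ 2·N_eff·c/m² = 2 × 17.7 × 0.016 / 1.21² = 0.5664 / 1.464 ≈ 0.387 mm.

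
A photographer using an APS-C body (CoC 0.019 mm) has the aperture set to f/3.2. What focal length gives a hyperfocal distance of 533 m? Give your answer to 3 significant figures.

From H = f²/(N·c) + f, with f ≪ H: f ≈ √(H·N·c) = √(533000 × 3.2 × 0.019) = √32406 ≈ 180.0 mm.
The +f correction barely moves this — solving exactly, f² + N·c·f − N·c·H = 0 ⇒ f = (−N·c + √((N·c)² + 4·N·c·H))/2 = (−0.0608 + √129626)/2 ≈ 179.99 mm, so f ≈ 180 mm.

180 mm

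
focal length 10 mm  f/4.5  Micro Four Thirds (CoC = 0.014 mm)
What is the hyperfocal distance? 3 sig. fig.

1.60 m

Hyperfocal distance H = f²/(N·c) + f = 10²/(4.5 × 0.014) + 10 = 100/0.063 + 10 ≈ 1597.3 mm ≈ 1.60 m.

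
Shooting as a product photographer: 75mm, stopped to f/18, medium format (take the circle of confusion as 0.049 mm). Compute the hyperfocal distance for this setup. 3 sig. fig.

Hyperfocal distance H = f²/(N·c) + f = 75²/(18 × 0.049) + 75 = 5625/0.882 + 75 ≈ 6452.6 mm ≈ 6.45 m.

6.45 m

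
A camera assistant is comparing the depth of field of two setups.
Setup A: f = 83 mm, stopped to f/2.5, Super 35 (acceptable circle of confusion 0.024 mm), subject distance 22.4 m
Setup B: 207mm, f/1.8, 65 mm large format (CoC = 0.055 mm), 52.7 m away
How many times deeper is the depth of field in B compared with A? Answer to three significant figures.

Setup A: H = 83²/(2.5×0.024) + 83 ≈ 114899.7 mm; DoF = Df − Dn = 27804.4 − 18754.6 ≈ 9049.8 mm.
Setup B: H = 207²/(1.8×0.055) + 207 ≈ 433025.2 mm; DoF = Df − Dn = 59974 − 47000 ≈ 12974 mm.
Ratio = 12974 / 9049.8 ≈ 1.43.

1.43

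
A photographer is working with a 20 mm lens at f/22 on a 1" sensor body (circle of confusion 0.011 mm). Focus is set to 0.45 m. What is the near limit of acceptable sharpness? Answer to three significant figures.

357 mm

Hyperfocal distance H = f²/(N·c) + f = 20²/(22 × 0.011) + 20 = 400/0.242 + 20 ≈ 1672.9 mm ≈ 1.673 m.
Near limit Dn = s·(H − f)/(H + s − 2f) = 450 × (1672.9 − 20) / (1672.9 + 450 − 2 × 20) = 450 × 1652.9 / 2082.9 ≈ 357.10 mm.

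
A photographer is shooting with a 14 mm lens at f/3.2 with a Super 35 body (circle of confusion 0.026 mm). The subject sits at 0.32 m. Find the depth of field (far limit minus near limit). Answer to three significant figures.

84.6 mm

Hyperfocal distance H = f²/(N·c) + f = 14²/(3.2 × 0.026) + 14 = 196/0.0832 + 14 ≈ 2369.8 mm ≈ 2.370 m.
Near limit Dn = s·(H − f)/(H + s − 2f) = 320 × (2369.8 − 14) / (2369.8 + 320 − 2 × 14) = 320 × 2355.8 / 2661.8 ≈ 283.212 mm.
Far limit Df = s·(H − f)/(H − s) = 320 × (2369.8 − 14) / (2369.8 − 320) = 320 × 2355.8 / 2049.8 ≈ 367.771 mm.
Depth of field = Df − Dn = 367.771 − 283.212 ≈ 84.559 mm.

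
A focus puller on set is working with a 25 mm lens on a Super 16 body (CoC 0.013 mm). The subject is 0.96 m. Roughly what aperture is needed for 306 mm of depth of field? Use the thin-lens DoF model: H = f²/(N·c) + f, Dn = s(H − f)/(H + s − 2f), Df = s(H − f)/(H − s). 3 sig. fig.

f/8

Write h = H − f = f²/(N·c). The thin-lens limits are Dn = s·h/(h + (s−f)) and Df = s·h/(h − (s−f)), so DoF = Df − Dn = 2·s·(s−f)·h / (h² − (s−f)²).
That is a quadratic in h: DoF·h² − 2·s·(s−f)·h − DoF·(s−f)² = 0 ⇒ h = (s−f)·(s + √(s² + DoF²)) / DoF = 935 × (960 + √(960² + 306²)) / 306 = 935 × (960 + 1007.59) / 306 ≈ 6012.1 mm.
Then N = f²/(c·h) = 25² / (0.013 × 6012.1) = 625 / 78.157 ≈ 8.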